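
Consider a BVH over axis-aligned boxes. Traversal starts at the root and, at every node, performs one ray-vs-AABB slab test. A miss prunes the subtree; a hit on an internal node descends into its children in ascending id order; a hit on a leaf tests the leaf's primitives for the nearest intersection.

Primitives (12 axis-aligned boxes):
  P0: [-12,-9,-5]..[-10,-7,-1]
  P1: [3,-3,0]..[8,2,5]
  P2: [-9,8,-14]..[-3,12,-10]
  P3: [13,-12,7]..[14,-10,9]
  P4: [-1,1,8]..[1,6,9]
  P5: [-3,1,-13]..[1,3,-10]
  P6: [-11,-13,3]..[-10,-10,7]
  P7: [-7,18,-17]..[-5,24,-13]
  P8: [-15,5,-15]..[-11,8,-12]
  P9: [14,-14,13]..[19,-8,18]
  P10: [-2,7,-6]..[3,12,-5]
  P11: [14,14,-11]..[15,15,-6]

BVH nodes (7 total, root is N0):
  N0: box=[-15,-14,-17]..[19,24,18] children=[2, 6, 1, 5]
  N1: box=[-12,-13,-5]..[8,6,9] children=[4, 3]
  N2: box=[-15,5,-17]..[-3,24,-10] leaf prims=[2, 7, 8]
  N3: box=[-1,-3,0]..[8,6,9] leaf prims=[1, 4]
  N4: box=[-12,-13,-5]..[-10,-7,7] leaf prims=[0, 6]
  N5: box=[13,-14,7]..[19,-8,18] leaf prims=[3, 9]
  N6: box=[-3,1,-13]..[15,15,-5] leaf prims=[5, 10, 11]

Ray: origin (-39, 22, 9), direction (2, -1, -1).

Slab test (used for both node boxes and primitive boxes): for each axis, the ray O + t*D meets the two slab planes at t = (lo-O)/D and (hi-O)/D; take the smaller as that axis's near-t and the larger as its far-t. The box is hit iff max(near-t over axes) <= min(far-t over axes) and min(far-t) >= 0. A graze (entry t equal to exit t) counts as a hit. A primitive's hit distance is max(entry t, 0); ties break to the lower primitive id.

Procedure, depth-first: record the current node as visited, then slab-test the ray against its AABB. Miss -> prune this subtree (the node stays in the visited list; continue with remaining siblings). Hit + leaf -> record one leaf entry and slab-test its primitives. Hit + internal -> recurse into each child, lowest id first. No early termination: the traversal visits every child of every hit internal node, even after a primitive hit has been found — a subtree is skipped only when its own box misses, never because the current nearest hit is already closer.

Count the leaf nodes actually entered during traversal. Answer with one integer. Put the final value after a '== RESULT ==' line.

Trace the traversal:
N0 x:[12,29] y:[-2,36] z:[-9,26] -> hit [12,26], descend [1, 2, 5, 6]
  N1 x:[27/2,47/2] y:[16,35] z:[0,14] -> miss, prune
  N2 x:[12,18] y:[-2,17] z:[19,26] -> miss, prune
  N5 x:[26,29] y:[30,36] z:[-9,2] -> miss, prune
  N6 x:[18,27] y:[7,21] z:[14,22] -> hit [18,21] leaf, test {P5@t=19, P10(miss), P11(miss)}

Summary -> nodes [0, 1, 2, 5, 6]; box-tests=5; leaf-entries=1; first=P5

== RESULT ==
1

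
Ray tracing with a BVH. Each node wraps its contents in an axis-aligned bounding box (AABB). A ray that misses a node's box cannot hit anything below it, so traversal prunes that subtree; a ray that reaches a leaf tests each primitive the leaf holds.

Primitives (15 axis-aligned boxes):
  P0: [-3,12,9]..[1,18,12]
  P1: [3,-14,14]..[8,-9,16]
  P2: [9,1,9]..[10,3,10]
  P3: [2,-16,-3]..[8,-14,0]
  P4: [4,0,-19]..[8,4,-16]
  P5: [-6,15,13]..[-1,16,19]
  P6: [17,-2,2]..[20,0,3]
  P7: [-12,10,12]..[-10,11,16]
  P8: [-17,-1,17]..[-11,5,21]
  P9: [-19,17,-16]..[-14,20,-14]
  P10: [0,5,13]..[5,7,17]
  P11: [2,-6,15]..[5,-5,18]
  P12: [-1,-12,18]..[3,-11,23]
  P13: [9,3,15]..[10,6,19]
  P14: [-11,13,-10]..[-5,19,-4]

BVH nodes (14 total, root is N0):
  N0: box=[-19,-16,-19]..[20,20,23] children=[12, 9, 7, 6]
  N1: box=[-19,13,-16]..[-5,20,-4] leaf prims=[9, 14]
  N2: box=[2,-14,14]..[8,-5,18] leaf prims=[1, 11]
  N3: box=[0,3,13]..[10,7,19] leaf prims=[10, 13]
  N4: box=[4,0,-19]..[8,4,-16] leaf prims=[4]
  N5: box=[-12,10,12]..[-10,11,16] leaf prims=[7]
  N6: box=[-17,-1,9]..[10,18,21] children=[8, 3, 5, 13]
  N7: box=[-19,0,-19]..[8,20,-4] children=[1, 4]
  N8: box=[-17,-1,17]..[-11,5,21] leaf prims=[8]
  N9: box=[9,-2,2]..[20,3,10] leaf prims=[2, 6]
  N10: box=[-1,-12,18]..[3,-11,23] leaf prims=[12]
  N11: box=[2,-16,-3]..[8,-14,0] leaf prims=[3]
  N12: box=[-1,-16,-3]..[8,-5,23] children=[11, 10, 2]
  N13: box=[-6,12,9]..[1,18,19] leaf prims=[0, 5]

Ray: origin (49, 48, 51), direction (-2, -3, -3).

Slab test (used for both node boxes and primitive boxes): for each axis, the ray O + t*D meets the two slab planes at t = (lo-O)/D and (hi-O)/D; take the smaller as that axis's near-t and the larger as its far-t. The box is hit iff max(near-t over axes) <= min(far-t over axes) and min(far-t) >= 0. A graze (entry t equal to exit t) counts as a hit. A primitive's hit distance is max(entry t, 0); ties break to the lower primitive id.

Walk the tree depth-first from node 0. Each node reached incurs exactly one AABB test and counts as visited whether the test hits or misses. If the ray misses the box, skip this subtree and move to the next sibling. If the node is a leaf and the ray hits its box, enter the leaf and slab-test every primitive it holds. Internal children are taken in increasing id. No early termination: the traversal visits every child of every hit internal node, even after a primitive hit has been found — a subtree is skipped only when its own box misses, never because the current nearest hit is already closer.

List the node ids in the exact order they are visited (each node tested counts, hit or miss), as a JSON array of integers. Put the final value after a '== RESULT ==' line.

Walk:
N0 x:[29/2,34] y:[28/3,64/3] z:[28/3,70/3] -> hit [29/2,64/3], descend [6, 7, 9, 12]
  N6 x:[39/2,33] y:[10,49/3] z:[10,14] -> miss, prune
  N7 x:[41/2,34] y:[28/3,16] z:[55/3,70/3] -> miss, prune
  N9 x:[29/2,20] y:[15,50/3] z:[41/3,49/3] -> hit [15,49/3] leaf, test {P2(miss), P6@t=16}
  N12 x:[41/2,25] y:[53/3,64/3] z:[28/3,18] -> miss, prune

Summary -> nodes [0, 6, 7, 9, 12]; box-tests=5; leaf-entries=1; first=P6

== RESULT ==
[0, 6, 7, 9, 12]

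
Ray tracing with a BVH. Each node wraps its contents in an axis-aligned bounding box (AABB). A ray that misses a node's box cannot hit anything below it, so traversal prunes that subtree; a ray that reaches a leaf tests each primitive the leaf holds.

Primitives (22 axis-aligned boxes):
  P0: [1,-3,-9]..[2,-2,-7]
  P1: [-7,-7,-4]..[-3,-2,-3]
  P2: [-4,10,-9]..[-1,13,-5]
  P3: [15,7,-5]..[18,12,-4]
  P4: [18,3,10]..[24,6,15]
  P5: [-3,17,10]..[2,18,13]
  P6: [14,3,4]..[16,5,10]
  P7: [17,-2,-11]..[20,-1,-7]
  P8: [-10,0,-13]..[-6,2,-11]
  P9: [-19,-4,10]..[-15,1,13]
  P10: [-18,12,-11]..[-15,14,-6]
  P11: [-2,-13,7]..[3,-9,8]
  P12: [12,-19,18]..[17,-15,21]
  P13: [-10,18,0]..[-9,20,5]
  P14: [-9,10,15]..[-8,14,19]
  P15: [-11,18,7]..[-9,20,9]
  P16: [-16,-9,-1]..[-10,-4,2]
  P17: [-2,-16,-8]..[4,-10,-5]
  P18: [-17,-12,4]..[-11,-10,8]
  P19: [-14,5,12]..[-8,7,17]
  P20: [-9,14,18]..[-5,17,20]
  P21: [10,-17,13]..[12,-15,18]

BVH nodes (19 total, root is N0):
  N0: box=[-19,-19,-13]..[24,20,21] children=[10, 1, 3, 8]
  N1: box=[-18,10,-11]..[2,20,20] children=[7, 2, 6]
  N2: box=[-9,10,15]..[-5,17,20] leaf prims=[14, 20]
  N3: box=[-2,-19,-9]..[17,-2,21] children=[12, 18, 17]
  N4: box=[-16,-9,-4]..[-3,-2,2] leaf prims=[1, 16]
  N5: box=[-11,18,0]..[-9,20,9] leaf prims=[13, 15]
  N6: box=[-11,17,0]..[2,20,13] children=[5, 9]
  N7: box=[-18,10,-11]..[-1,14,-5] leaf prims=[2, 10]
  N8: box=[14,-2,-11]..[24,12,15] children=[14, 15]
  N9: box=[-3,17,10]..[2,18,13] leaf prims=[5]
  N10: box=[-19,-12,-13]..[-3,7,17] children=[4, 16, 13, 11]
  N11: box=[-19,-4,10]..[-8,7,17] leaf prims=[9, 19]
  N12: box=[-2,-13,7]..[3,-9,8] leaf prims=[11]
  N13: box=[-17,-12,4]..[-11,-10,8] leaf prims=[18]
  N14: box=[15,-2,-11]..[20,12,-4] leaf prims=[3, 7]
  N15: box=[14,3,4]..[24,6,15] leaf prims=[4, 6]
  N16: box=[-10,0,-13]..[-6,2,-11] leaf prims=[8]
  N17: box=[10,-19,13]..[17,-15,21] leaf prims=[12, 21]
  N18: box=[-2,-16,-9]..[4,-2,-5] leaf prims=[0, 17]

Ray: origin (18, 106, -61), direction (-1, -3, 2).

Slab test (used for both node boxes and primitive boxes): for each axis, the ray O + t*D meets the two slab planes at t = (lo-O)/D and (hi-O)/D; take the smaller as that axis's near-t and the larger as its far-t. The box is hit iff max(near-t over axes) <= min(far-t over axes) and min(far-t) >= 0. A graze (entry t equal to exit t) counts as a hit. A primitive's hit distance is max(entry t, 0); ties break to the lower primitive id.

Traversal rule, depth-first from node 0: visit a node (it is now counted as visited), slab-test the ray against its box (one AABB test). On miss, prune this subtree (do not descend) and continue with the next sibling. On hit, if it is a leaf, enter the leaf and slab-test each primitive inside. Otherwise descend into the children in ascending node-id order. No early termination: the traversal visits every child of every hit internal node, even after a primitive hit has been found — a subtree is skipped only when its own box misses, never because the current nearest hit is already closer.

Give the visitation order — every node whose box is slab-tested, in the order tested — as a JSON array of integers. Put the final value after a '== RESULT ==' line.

Traverse from the root:
N0 x:[-6,37] y:[86/3,125/3] z:[24,41] -> hit [86/3,37], descend [1, 3, 8, 10]
  N1 x:[16,36] y:[86/3,32] z:[25,81/2] -> hit [86/3,32], descend [2, 6, 7]
    N2 x:[23,27] y:[89/3,32] z:[38,81/2] -> miss, prune
    N6 x:[16,29] y:[86/3,89/3] z:[61/2,37] -> miss, prune
    N7 x:[19,36] y:[92/3,32] z:[25,28] -> miss, prune
  N3 x:[1,20] y:[36,125/3] z:[26,41] -> miss, prune
  N8 x:[-6,4] y:[94/3,36] z:[25,38] -> miss, prune
  N10 x:[21,37] y:[33,118/3] z:[24,39] -> hit [33,37], descend [4, 11, 13, 16]
    N4 x:[21,34] y:[36,115/3] z:[57/2,63/2] -> miss, prune
    N11 x:[26,37] y:[33,110/3] z:[71/2,39] -> hit [71/2,110/3] leaf, test {P9@t=71/2, P19(miss)}
    N13 x:[29,35] y:[116/3,118/3] z:[65/2,69/2] -> miss, prune
    N16 x:[24,28] y:[104/3,106/3] z:[24,25] -> miss, prune

Summary -> nodes [0, 1, 2, 6, 7, 3, 8, 10, 4, 11, 13, 16]; box-tests=12; leaf-entries=1; first=P9

== RESULT ==
[0, 1, 2, 6, 7, 3, 8, 10, 4, 11, 13, 16]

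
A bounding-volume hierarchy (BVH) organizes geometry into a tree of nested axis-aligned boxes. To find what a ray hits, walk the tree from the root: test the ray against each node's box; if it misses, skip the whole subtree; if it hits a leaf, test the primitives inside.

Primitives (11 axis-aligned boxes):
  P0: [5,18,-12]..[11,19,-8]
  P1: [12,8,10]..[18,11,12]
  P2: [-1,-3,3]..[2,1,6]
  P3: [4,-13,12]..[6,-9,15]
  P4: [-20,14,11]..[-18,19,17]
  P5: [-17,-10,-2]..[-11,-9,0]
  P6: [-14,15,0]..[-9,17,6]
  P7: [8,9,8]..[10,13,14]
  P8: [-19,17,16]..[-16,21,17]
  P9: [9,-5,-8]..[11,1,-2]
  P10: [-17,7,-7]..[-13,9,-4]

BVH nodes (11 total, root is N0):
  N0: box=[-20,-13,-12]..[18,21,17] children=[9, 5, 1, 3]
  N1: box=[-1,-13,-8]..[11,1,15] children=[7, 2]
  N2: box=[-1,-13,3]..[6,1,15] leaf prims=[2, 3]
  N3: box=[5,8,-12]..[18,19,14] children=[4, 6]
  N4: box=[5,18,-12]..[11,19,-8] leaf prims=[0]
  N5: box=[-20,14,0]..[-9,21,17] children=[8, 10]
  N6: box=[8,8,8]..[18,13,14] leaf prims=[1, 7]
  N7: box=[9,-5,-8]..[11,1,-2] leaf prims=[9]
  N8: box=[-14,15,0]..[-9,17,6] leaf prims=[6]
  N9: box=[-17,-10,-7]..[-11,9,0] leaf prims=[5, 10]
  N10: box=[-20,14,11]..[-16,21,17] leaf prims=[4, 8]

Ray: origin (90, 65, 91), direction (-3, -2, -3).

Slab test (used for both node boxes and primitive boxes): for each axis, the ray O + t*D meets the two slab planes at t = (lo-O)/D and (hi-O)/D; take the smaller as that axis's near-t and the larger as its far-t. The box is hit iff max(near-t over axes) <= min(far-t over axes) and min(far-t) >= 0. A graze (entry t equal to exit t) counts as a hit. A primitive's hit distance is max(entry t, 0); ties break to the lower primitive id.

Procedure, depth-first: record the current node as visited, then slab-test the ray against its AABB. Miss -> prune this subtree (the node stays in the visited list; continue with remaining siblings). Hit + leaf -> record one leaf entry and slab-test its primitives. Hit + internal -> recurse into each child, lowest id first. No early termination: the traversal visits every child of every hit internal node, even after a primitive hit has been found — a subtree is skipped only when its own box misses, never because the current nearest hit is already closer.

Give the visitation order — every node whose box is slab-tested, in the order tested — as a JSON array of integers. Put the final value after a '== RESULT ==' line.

Walk:
N0 x:[24,110/3] y:[22,39] z:[74/3,103/3] -> hit [74/3,103/3], descend [1, 3, 5, 9]
  N1 x:[79/3,91/3] y:[32,39] z:[76/3,33] -> miss, prune
  N3 x:[24,85/3] y:[23,57/2] z:[77/3,103/3] -> hit [77/3,85/3], descend [4, 6]
    N4 x:[79/3,85/3] y:[23,47/2] z:[33,103/3] -> miss, prune
    N6 x:[24,82/3] y:[26,57/2] z:[77/3,83/3] -> hit [26,82/3] leaf, test {P1(miss), P7@t=80/3}
  N5 x:[33,110/3] y:[22,51/2] z:[74/3,91/3] -> miss, prune
  N9 x:[101/3,107/3] y:[28,75/2] z:[91/3,98/3] -> miss, prune

Summary -> nodes [0, 1, 3, 4, 6, 5, 9]; box-tests=7; leaf-entries=1; first=P7

== RESULT ==
[0, 1, 3, 4, 6, 5, 9]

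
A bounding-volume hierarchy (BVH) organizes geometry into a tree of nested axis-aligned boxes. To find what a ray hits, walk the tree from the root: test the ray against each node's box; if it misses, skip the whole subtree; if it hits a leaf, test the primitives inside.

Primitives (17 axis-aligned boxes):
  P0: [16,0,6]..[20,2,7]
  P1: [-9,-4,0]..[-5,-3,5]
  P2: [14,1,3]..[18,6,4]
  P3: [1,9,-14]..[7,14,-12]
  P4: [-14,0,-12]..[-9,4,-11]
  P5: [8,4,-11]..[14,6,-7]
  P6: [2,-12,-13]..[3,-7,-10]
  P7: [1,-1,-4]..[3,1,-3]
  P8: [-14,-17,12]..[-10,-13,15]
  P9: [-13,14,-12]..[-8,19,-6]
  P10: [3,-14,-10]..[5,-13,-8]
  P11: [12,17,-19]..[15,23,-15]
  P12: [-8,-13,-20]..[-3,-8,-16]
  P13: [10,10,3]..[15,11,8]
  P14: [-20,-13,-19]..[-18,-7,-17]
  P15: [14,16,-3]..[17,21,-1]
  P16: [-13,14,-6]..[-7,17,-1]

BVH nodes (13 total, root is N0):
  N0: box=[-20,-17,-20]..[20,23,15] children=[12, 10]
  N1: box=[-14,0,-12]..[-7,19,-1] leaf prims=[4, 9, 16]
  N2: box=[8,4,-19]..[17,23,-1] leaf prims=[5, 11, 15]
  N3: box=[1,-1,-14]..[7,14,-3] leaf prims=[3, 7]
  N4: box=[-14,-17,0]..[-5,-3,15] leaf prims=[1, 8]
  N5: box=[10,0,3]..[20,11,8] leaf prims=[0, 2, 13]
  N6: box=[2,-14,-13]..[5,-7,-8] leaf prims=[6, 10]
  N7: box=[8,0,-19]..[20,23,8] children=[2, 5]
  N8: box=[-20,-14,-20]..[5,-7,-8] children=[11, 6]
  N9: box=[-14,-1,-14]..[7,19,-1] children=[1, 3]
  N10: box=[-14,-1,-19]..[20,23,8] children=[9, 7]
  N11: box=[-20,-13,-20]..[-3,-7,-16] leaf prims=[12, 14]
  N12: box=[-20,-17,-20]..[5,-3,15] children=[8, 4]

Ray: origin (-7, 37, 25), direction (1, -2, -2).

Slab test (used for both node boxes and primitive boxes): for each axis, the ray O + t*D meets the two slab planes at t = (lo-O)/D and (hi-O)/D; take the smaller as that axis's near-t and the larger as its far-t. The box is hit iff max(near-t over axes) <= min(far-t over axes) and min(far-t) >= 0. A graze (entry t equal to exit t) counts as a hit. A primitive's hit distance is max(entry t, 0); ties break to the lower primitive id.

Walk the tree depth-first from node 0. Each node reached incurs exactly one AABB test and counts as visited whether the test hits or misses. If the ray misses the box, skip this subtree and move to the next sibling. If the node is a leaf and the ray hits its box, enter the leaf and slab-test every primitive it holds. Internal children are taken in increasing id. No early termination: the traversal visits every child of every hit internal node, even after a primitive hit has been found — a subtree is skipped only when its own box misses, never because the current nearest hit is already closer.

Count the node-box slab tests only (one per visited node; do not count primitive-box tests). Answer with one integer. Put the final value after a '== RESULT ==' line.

Walk:
N0 x:[-13,27] y:[7,27] z:[5,45/2] -> hit [7,45/2], descend [10, 12]
  N10 x:[-7,27] y:[7,19] z:[17/2,22] -> hit [17/2,19], descend [7, 9]
    N7 x:[15,27] y:[7,37/2] z:[17/2,22] -> hit [15,37/2], descend [2, 5]
      N2 x:[15,24] y:[7,33/2] z:[13,22] -> hit [15,33/2] leaf, test {P5@t=16, P11(miss), P15(miss)}
      N5 x:[17,27] y:[13,37/2] z:[17/2,11] -> miss, prune
    N9 x:[-7,14] y:[9,19] z:[13,39/2] -> hit [13,14], descend [1, 3]
      N1 x:[-7,0] y:[9,37/2] z:[13,37/2] -> miss, prune
      N3 x:[8,14] y:[23/2,19] z:[14,39/2] -> hit [14,14] leaf, test {P3(miss), P7(miss)}
  N12 x:[-13,12] y:[20,27] z:[5,45/2] -> miss, prune

Visited [0, 10, 7, 2, 5, 9, 1, 3, 12]. Tests: 9 box, 2 leaf. Nearest: P5.

== RESULT ==
9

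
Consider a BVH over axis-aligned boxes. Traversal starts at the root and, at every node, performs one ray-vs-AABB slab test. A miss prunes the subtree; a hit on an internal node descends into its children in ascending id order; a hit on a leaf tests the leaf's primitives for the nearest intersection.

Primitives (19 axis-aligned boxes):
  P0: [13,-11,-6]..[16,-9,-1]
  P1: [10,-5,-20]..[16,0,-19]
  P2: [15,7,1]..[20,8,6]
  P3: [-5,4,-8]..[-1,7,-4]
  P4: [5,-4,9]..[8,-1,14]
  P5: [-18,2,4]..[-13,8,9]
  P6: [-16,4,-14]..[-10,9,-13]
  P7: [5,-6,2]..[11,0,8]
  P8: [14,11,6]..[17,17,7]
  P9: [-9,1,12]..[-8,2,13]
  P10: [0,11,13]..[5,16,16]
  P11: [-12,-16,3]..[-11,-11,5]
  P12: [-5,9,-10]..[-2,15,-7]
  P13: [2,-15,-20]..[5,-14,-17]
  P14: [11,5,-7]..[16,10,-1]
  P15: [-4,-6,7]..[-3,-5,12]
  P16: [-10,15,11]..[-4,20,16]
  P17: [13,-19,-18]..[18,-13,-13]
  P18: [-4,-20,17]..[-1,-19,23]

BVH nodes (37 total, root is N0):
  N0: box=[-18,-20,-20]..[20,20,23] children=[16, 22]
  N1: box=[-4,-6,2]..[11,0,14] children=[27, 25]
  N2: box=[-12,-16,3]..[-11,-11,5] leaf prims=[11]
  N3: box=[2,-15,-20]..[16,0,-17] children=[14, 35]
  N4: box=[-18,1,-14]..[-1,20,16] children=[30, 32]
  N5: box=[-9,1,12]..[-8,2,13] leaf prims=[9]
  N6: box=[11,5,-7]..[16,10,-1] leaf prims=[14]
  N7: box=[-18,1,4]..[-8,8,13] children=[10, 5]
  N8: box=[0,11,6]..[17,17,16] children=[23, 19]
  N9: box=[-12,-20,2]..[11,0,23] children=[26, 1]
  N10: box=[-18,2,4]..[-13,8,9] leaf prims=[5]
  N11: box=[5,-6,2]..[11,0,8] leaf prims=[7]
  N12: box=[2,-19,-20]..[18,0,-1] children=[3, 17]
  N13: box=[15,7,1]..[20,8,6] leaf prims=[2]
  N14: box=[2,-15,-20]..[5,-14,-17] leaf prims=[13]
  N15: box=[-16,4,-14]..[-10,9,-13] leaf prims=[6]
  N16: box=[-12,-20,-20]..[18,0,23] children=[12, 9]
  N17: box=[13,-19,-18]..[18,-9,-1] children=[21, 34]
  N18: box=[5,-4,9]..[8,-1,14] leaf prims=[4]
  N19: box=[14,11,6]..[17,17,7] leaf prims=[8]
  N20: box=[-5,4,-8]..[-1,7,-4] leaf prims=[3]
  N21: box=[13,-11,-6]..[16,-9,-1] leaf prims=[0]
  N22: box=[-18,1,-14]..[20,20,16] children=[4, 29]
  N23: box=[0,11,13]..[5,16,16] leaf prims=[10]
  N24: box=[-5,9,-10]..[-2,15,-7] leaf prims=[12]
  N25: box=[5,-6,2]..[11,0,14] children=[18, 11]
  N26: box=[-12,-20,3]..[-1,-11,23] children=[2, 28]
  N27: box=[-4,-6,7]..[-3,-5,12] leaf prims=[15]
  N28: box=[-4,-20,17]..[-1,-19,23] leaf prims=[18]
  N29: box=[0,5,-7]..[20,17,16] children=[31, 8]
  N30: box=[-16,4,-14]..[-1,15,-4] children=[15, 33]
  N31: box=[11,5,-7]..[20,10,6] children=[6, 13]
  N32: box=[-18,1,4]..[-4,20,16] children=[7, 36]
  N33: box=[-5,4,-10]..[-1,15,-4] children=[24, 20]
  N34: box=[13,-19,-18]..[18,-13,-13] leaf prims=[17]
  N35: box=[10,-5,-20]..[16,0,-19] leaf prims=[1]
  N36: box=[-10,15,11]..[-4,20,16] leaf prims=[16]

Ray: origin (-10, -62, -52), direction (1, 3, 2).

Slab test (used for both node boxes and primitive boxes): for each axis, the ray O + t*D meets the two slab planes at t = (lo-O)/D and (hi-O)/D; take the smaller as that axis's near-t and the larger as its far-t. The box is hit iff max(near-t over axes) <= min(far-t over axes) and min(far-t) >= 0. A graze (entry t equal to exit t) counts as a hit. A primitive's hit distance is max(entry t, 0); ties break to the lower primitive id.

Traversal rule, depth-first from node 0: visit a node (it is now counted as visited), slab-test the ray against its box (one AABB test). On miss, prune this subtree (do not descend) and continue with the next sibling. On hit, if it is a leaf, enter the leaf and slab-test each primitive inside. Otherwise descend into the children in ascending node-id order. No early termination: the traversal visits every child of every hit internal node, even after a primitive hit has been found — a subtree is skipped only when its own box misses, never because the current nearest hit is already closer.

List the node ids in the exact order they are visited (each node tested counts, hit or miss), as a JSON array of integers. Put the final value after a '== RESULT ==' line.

Traverse from the root:
N0 x:[-8,30] y:[14,82/3] z:[16,75/2] -> hit [16,82/3], descend [16, 22]
  N16 x:[-2,28] y:[14,62/3] z:[16,75/2] -> hit [16,62/3], descend [9, 12]
    N9 x:[-2,21] y:[14,62/3] z:[27,75/2] -> miss, prune
    N12 x:[12,28] y:[43/3,62/3] z:[16,51/2] -> hit [16,62/3], descend [3, 17]
      N3 x:[12,26] y:[47/3,62/3] z:[16,35/2] -> hit [16,35/2], descend [14, 35]
        N14 x:[12,15] y:[47/3,16] z:[16,35/2] -> miss, prune
        N35 x:[20,26] y:[19,62/3] z:[16,33/2] -> miss, prune
      N17 x:[23,28] y:[43/3,53/3] z:[17,51/2] -> miss, prune
  N22 x:[-8,30] y:[21,82/3] z:[19,34] -> hit [21,82/3], descend [4, 29]
    N4 x:[-8,9] y:[21,82/3] z:[19,34] -> miss, prune
    N29 x:[10,30] y:[67/3,79/3] z:[45/2,34] -> hit [45/2,79/3], descend [8, 31]
      N8 x:[10,27] y:[73/3,79/3] z:[29,34] -> miss, prune
      N31 x:[21,30] y:[67/3,24] z:[45/2,29] -> hit [45/2,24], descend [6, 13]
        N6 x:[21,26] y:[67/3,24] z:[45/2,51/2] -> hit [45/2,24] leaf, test {P14@t=45/2}
        N13 x:[25,30] y:[23,70/3] z:[53/2,29] -> miss, prune

Visited [0, 16, 9, 12, 3, 14, 35, 17, 22, 4, 29, 8, 31, 6, 13]. Tests: 15 box, 1 leaf. Nearest: P14.

== RESULT ==
[0, 16, 9, 12, 3, 14, 35, 17, 22, 4, 29, 8, 31, 6, 13]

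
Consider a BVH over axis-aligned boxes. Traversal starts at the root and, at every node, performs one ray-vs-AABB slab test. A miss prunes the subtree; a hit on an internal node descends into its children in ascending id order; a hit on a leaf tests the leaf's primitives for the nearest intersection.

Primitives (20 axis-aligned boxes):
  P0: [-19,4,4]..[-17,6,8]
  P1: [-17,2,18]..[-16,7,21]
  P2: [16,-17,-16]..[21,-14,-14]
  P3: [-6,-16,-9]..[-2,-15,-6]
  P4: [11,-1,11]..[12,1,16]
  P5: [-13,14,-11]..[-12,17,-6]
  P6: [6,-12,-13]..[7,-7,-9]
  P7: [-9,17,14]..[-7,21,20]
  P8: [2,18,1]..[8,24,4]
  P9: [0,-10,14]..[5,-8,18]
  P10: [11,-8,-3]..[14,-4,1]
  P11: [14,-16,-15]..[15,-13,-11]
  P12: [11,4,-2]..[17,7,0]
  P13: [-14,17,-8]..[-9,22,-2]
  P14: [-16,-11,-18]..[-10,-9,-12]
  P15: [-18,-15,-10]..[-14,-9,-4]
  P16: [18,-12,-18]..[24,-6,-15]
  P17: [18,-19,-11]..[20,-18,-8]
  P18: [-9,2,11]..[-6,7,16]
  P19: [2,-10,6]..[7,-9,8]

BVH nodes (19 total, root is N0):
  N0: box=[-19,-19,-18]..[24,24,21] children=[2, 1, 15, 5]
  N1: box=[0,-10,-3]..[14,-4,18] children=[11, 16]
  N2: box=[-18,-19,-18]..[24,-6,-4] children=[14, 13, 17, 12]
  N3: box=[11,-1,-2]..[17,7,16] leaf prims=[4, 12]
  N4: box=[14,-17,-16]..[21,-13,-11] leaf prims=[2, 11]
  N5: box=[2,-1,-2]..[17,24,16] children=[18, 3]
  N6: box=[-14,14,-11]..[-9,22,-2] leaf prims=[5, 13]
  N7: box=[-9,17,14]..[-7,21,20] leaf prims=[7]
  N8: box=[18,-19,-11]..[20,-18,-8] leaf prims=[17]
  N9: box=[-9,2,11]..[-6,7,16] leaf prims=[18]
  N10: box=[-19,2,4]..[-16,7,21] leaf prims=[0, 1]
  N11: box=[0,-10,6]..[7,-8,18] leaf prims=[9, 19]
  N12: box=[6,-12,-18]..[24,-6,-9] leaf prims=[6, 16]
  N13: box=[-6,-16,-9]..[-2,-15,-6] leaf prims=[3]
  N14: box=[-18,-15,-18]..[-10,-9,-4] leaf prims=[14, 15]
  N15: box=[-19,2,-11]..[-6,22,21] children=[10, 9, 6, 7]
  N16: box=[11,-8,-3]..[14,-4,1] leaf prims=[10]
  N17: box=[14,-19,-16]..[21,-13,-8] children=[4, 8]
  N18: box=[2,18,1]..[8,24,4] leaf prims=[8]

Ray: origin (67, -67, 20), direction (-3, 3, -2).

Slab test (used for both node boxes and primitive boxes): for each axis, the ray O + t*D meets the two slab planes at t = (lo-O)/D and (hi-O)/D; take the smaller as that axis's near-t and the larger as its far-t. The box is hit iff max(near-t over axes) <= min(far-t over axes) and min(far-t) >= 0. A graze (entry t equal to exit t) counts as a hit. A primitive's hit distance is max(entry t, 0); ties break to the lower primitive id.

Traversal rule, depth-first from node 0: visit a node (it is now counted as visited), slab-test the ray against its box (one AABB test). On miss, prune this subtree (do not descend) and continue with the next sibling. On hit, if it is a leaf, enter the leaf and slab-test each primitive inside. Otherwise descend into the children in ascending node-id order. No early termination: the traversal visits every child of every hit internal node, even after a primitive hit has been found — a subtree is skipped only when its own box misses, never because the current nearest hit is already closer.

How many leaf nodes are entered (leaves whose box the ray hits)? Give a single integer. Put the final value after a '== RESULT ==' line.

Trace the traversal:
N0 x:[43/3,86/3] y:[16,91/3] z:[-1/2,19] -> hit [16,19], descend [1, 2, 5, 15]
  N1 x:[53/3,67/3] y:[19,21] z:[1,23/2] -> miss, prune
  N2 x:[43/3,85/3] y:[16,61/3] z:[12,19] -> hit [16,19], descend [12, 13, 14, 17]
    N12 x:[43/3,61/3] y:[55/3,61/3] z:[29/2,19] -> hit [55/3,19] leaf, test {P6(miss), P16(miss)}
    N13 x:[23,73/3] y:[17,52/3] z:[13,29/2] -> miss, prune
    N14 x:[77/3,85/3] y:[52/3,58/3] z:[12,19] -> miss, prune
    N17 x:[46/3,53/3] y:[16,18] z:[14,18] -> hit [16,53/3], descend [4, 8]
      N4 x:[46/3,53/3] y:[50/3,18] z:[31/2,18] -> hit [50/3,53/3] leaf, test {P2@t=17, P11@t=52/3}
      N8 x:[47/3,49/3] y:[16,49/3] z:[14,31/2] -> miss, prune
  N5 x:[50/3,65/3] y:[22,91/3] z:[2,11] -> miss, prune
  N15 x:[73/3,86/3] y:[23,89/3] z:[-1/2,31/2] -> miss, prune

order=[0, 1, 2, 12, 13, 14, 17, 4, 8, 5, 15]  |boxes|=11  |leaves|=2  hit=P2

== RESULT ==
2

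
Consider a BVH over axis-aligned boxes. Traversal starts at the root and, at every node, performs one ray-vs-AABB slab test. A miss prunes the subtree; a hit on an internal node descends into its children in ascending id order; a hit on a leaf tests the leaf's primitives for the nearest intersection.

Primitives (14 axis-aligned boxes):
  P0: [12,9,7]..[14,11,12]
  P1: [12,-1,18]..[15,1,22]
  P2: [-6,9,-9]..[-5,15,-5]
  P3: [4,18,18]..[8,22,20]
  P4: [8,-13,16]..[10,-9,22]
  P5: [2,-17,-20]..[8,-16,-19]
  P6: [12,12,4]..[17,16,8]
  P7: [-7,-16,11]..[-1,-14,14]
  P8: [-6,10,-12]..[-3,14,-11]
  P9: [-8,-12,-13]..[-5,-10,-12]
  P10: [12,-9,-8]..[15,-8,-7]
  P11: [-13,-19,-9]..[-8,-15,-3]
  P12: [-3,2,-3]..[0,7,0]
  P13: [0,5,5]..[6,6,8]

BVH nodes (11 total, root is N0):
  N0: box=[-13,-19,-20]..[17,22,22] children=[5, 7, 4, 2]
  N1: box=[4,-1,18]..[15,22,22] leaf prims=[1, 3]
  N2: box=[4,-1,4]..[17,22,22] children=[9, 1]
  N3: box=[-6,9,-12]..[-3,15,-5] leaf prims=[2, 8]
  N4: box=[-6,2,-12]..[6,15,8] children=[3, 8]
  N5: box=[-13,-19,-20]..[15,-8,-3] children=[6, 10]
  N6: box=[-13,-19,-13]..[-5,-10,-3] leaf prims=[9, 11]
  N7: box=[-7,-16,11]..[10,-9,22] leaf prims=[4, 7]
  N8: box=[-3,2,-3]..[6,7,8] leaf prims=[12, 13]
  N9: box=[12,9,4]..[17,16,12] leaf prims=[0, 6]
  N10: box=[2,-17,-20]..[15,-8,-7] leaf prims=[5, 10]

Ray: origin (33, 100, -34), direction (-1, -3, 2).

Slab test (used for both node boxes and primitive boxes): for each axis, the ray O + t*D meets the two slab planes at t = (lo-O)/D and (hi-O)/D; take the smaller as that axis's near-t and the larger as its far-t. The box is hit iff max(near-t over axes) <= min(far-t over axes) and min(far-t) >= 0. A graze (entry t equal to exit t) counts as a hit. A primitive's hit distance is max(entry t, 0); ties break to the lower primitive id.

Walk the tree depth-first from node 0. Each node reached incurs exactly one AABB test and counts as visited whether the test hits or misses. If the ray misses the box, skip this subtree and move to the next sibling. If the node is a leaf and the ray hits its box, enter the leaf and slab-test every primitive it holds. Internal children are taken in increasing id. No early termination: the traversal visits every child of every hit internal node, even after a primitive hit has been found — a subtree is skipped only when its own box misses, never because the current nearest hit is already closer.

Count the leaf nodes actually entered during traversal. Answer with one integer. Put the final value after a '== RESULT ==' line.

Traverse from the root:
N0 x:[16,46] y:[26,119/3] z:[7,28] -> hit [26,28], descend [2, 4, 5, 7]
  N2 x:[16,29] y:[26,101/3] z:[19,28] -> hit [26,28], descend [1, 9]
    N1 x:[18,29] y:[26,101/3] z:[26,28] -> hit [26,28] leaf, test {P1(miss), P3@t=26}
    N9 x:[16,21] y:[28,91/3] z:[19,23] -> miss, prune
  N4 x:[27,39] y:[85/3,98/3] z:[11,21] -> miss, prune
  N5 x:[18,46] y:[36,119/3] z:[7,31/2] -> miss, prune
  N7 x:[23,40] y:[109/3,116/3] z:[45/2,28] -> miss, prune

7 AABB tests over nodes [0, 2, 1, 9, 4, 5, 7]; 1 leaf entered; closest P3.

== RESULT ==
1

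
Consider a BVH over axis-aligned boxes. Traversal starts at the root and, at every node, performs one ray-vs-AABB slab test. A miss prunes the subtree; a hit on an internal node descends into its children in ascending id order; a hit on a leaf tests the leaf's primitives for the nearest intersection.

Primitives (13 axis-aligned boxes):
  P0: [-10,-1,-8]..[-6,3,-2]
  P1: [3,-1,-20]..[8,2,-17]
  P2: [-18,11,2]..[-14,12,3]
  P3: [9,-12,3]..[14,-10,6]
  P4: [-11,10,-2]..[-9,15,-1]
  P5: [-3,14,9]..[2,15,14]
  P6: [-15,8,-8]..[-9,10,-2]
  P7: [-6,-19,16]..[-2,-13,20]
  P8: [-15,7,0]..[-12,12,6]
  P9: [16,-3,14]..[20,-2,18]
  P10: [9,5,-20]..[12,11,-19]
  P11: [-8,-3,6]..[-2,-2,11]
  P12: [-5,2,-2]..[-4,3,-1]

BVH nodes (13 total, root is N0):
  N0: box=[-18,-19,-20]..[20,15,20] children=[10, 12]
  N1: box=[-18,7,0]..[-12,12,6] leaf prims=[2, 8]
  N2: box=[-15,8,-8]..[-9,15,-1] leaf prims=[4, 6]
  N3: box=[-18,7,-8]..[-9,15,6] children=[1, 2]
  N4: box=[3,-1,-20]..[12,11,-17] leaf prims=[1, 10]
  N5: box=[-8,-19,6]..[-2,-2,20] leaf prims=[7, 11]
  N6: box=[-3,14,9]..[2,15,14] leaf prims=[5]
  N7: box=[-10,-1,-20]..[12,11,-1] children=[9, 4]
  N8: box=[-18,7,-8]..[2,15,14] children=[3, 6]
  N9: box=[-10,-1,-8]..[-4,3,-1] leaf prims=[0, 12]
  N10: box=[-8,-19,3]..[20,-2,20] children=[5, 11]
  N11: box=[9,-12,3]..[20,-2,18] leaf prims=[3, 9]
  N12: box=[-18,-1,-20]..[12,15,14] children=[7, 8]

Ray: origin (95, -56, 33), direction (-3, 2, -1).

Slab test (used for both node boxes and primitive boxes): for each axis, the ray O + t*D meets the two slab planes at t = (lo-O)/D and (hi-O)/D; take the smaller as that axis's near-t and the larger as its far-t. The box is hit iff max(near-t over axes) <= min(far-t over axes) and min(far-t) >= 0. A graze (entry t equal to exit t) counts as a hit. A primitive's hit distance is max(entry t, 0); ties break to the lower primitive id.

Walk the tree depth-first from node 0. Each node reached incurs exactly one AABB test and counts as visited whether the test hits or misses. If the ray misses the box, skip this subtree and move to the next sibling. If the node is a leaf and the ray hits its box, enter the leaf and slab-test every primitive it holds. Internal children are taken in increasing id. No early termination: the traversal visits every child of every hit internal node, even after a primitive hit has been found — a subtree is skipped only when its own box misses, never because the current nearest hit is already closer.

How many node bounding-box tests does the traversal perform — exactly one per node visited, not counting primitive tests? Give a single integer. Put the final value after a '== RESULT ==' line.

Trace the traversal:
N0 x:[25,113/3] y:[37/2,71/2] z:[13,53] -> hit [25,71/2], descend [10, 12]
  N10 x:[25,103/3] y:[37/2,27] z:[13,30] -> hit [25,27], descend [5, 11]
    N5 x:[97/3,103/3] y:[37/2,27] z:[13,27] -> miss, prune
    N11 x:[25,86/3] y:[22,27] z:[15,30] -> hit [25,27] leaf, test {P3(miss), P9(miss)}
  N12 x:[83/3,113/3] y:[55/2,71/2] z:[19,53] -> hit [83/3,71/2], descend [7, 8]
    N7 x:[83/3,35] y:[55/2,67/2] z:[34,53] -> miss, prune
    N8 x:[31,113/3] y:[63/2,71/2] z:[19,41] -> hit [63/2,71/2], descend [3, 6]
      N3 x:[104/3,113/3] y:[63/2,71/2] z:[27,41] -> hit [104/3,71/2], descend [1, 2]
        N1 x:[107/3,113/3] y:[63/2,34] z:[27,33] -> miss, prune
        N2 x:[104/3,110/3] y:[32,71/2] z:[34,41] -> hit [104/3,71/2] leaf, test {P4@t=104/3, P6(miss)}
      N6 x:[31,98/3] y:[35,71/2] z:[19,24] -> miss, prune

order=[0, 10, 5, 11, 12, 7, 8, 3, 1, 2, 6]  |boxes|=11  |leaves|=2  hit=P4

== RESULT ==
11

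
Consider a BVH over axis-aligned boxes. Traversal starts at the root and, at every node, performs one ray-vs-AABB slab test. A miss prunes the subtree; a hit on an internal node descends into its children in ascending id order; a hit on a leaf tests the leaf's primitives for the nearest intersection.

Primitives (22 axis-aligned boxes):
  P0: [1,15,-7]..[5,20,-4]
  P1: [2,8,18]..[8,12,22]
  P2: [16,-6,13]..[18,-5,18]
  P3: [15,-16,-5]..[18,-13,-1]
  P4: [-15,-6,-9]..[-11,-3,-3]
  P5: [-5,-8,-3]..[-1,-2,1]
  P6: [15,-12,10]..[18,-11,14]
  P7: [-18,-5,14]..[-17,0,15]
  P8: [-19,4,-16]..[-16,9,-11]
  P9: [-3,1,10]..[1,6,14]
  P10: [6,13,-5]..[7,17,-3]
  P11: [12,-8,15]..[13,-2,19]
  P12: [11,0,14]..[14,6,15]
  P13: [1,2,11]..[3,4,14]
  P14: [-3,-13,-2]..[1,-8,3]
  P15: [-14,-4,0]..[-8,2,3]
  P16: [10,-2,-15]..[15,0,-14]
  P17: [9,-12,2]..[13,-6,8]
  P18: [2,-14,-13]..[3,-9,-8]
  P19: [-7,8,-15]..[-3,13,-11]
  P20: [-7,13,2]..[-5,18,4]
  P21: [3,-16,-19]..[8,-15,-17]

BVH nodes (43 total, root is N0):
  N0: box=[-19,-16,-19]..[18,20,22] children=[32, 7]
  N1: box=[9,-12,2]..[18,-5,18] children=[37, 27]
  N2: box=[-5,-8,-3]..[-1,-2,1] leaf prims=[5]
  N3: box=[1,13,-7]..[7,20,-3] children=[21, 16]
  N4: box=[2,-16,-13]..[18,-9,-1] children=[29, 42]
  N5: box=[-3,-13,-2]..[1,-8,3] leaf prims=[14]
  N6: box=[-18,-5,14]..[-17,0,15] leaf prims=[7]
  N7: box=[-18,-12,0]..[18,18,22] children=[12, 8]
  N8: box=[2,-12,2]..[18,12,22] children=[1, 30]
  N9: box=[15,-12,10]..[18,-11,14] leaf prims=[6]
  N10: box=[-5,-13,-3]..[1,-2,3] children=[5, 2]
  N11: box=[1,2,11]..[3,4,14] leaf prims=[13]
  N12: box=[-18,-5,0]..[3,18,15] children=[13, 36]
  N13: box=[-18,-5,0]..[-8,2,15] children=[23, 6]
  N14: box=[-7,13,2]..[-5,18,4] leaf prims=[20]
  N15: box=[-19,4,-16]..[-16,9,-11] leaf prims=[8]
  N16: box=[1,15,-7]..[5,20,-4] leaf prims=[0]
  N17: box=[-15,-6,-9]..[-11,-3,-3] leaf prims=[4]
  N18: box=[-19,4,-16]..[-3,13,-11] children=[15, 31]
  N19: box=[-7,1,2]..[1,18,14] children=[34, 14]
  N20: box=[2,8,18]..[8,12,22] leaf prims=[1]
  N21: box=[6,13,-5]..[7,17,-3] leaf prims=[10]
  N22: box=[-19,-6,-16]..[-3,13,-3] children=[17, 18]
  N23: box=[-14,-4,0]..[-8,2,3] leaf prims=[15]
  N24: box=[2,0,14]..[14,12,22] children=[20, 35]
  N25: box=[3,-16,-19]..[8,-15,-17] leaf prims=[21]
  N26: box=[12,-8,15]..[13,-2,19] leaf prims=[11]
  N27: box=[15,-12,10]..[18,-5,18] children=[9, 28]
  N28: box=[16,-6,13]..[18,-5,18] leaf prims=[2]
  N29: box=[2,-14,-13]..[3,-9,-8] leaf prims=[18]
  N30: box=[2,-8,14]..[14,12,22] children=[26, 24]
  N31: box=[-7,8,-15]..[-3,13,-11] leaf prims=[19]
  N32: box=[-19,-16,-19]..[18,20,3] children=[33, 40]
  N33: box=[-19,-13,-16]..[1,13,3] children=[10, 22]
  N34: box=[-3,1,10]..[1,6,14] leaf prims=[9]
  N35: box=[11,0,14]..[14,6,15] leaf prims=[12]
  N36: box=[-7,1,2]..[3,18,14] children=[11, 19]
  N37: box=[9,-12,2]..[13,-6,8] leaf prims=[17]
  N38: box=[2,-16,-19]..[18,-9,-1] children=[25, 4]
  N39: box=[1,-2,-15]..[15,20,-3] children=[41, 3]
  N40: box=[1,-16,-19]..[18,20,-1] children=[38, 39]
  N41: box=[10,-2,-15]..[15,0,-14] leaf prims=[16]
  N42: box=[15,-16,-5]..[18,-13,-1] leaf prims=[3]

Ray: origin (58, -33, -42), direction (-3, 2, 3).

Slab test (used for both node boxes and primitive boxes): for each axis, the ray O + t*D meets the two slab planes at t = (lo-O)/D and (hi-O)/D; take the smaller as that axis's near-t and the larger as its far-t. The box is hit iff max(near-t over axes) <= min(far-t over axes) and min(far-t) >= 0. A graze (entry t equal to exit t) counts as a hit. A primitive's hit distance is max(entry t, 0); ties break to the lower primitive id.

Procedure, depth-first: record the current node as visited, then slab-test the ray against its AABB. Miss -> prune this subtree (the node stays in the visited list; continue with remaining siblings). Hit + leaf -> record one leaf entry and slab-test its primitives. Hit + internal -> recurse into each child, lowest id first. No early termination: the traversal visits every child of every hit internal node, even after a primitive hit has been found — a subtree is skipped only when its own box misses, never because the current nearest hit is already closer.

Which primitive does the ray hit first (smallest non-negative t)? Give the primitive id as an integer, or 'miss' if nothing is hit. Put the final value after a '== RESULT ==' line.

Walk:
N0 x:[40/3,77/3] y:[17/2,53/2] z:[23/3,64/3] -> hit [40/3,64/3], descend [7, 32]
  N7 x:[40/3,76/3] y:[21/2,51/2] z:[14,64/3] -> hit [14,64/3], descend [8, 12]
    N8 x:[40/3,56/3] y:[21/2,45/2] z:[44/3,64/3] -> hit [44/3,56/3], descend [1, 30]
      N1 x:[40/3,49/3] y:[21/2,14] z:[44/3,20] -> miss, prune
      N30 x:[44/3,56/3] y:[25/2,45/2] z:[56/3,64/3] -> hit [56/3,56/3], descend [24, 26]
        N24 x:[44/3,56/3] y:[33/2,45/2] z:[56/3,64/3] -> hit [56/3,56/3], descend [20, 35]
          N20 x:[50/3,56/3] y:[41/2,45/2] z:[20,64/3] -> miss, prune
          N35 x:[44/3,47/3] y:[33/2,39/2] z:[56/3,19] -> miss, prune
        N26 x:[15,46/3] y:[25/2,31/2] z:[19,61/3] -> miss, prune
    N12 x:[55/3,76/3] y:[14,51/2] z:[14,19] -> hit [55/3,19], descend [13, 36]
      N13 x:[22,76/3] y:[14,35/2] z:[14,19] -> miss, prune
      N36 x:[55/3,65/3] y:[17,51/2] z:[44/3,56/3] -> hit [55/3,56/3], descend [11, 19]
        N11 x:[55/3,19] y:[35/2,37/2] z:[53/3,56/3] -> hit [55/3,37/2] leaf, test {P13@t=55/3}
        N19 x:[19,65/3] y:[17,51/2] z:[44/3,56/3] -> miss, prune
  N32 x:[40/3,77/3] y:[17/2,53/2] z:[23/3,15] -> hit [40/3,15], descend [33, 40]
    N33 x:[19,77/3] y:[10,23] z:[26/3,15] -> miss, prune
    N40 x:[40/3,19] y:[17/2,53/2] z:[23/3,41/3] -> hit [40/3,41/3], descend [38, 39]
      N38 x:[40/3,56/3] y:[17/2,12] z:[23/3,41/3] -> miss, prune
      N39 x:[43/3,19] y:[31/2,53/2] z:[9,13] -> miss, prune

order=[0, 7, 8, 1, 30, 24, 20, 35, 26, 12, 13, 36, 11, 19, 32, 33, 40, 38, 39]  |boxes|=19  |leaves|=1  hit=P13

== RESULT ==
13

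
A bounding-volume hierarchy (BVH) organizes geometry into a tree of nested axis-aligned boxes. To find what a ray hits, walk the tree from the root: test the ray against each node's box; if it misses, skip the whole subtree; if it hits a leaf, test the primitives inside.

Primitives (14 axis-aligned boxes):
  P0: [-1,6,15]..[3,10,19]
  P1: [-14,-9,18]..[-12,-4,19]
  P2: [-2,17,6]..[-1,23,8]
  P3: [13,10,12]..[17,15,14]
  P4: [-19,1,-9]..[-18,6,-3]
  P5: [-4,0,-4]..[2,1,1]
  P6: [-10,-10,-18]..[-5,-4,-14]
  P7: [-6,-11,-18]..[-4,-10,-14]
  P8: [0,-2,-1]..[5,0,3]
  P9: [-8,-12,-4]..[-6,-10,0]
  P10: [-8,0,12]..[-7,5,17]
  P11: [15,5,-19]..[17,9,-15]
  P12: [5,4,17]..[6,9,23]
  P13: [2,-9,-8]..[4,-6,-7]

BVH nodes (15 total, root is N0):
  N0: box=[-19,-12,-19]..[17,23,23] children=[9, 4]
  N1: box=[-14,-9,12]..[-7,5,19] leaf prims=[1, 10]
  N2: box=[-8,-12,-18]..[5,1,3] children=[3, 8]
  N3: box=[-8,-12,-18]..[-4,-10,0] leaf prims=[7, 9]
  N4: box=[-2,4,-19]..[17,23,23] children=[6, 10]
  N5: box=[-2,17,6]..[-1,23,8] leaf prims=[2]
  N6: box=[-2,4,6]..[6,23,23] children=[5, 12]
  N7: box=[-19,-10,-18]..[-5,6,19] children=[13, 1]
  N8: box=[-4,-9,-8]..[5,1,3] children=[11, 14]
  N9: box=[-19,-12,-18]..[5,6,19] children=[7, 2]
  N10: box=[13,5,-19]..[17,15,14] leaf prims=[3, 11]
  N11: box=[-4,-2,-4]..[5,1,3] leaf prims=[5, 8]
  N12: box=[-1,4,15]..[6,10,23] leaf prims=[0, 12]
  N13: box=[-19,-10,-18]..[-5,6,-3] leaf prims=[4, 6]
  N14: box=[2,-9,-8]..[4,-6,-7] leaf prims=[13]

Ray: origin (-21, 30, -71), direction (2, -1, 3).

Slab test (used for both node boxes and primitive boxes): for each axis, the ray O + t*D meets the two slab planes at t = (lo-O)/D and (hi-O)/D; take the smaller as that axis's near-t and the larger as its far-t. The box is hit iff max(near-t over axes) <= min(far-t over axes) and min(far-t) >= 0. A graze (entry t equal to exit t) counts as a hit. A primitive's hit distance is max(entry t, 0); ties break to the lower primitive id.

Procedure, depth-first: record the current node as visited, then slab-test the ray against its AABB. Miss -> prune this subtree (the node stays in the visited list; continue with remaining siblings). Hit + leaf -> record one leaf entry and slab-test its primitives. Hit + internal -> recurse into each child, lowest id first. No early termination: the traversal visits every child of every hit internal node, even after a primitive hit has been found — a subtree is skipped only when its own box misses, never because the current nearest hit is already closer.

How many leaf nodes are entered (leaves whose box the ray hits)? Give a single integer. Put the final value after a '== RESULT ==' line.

Walk:
N0 x:[1,19] y:[7,42] z:[52/3,94/3] -> hit [52/3,19], descend [4, 9]
  N4 x:[19/2,19] y:[7,26] z:[52/3,94/3] -> hit [52/3,19], descend [6, 10]
    N6 x:[19/2,27/2] y:[7,26] z:[77/3,94/3] -> miss, prune
    N10 x:[17,19] y:[15,25] z:[52/3,85/3] -> hit [52/3,19] leaf, test {P3(miss), P11(miss)}
  N9 x:[1,13] y:[24,42] z:[53/3,30] -> miss, prune

order=[0, 4, 6, 10, 9]  |boxes|=5  |leaves|=1  hit=miss

== RESULT ==
1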